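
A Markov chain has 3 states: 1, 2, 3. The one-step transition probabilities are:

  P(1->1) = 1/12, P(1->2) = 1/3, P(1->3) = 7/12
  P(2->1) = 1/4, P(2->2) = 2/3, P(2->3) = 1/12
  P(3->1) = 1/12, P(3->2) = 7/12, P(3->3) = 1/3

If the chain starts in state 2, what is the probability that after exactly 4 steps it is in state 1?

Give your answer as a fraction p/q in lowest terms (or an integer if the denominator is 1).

Computing P^4 by repeated multiplication:
P^1 =
  1: [1/12, 1/3, 7/12]
  2: [1/4, 2/3, 1/12]
  3: [1/12, 7/12, 1/3]
P^2 =
  1: [5/36, 85/144, 13/48]
  2: [7/36, 83/144, 11/48]
  3: [13/72, 11/18, 5/24]
P^3 =
  1: [157/864, 1033/1728, 127/576]
  2: [155/864, 1007/1728, 137/576]
  3: [5/27, 509/864, 65/288]
P^4 =
  1: [1897/10368, 12187/20736, 1585/6912]
  2: [1871/10368, 12173/20736, 1607/6912]
  3: [941/5184, 6077/10368, 803/3456]

(P^4)[2 -> 1] = 1871/10368

Answer: 1871/10368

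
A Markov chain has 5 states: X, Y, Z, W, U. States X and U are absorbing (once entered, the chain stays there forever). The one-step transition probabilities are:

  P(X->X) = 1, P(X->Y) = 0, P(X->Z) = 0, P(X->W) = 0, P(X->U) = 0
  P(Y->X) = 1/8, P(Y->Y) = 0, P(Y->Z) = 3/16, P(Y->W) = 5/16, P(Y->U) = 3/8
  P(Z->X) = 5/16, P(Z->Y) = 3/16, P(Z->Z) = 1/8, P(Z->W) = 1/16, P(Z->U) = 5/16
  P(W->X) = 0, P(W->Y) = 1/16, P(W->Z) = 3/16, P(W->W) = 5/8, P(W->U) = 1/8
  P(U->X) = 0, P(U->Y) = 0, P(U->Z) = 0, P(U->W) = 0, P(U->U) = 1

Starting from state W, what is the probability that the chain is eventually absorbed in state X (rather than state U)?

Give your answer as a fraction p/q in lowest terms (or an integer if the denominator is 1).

Let a_i = P(absorbed in X | start in state i).
Boundary conditions: a_X = 1, a_U = 0.
For each transient state i, a_i = sum_j P(i->j) * a_j:
  a_Y = 1/8*a_X + 0*a_Y + 3/16*a_Z + 5/16*a_W + 3/8*a_U
  a_Z = 5/16*a_X + 3/16*a_Y + 1/8*a_Z + 1/16*a_W + 5/16*a_U
  a_W = 0*a_X + 1/16*a_Y + 3/16*a_Z + 5/8*a_W + 1/8*a_U

Substituting a_X = 1 and a_U = 0, rearrange to (I - Q) a = r where r[i] = P(i -> X):
  [1, -3/16, -5/16] . (a_Y, a_Z, a_W) = 1/8
  [-3/16, 7/8, -1/16] . (a_Y, a_Z, a_W) = 5/16
  [-1/16, -3/16, 3/8] . (a_Y, a_Z, a_W) = 0

Solving yields:
  a_Y = 327/1124
  a_Z = 493/1124
  a_W = 301/1124

Starting state is W, so the absorption probability is a_W = 301/1124.

Answer: 301/1124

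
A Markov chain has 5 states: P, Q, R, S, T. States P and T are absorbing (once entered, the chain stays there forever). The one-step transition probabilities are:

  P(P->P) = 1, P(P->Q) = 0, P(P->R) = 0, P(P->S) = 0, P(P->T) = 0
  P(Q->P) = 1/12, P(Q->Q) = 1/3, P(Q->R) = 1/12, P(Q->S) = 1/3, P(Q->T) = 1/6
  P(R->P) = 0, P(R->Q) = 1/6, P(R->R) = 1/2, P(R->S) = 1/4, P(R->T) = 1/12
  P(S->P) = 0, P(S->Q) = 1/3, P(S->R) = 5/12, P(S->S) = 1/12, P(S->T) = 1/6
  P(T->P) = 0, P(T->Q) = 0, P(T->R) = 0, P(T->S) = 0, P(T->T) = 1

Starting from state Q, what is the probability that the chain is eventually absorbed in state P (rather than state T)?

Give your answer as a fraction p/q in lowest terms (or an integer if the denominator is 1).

Answer: 3/14

Derivation:
Let a_i = P(absorbed in P | start in state i).
Boundary conditions: a_P = 1, a_T = 0.
For each transient state i, a_i = sum_j P(i->j) * a_j:
  a_Q = 1/12*a_P + 1/3*a_Q + 1/12*a_R + 1/3*a_S + 1/6*a_T
  a_R = 0*a_P + 1/6*a_Q + 1/2*a_R + 1/4*a_S + 1/12*a_T
  a_S = 0*a_P + 1/3*a_Q + 5/12*a_R + 1/12*a_S + 1/6*a_T

Substituting a_P = 1 and a_T = 0, rearrange to (I - Q) a = r where r[i] = P(i -> P):
  [2/3, -1/12, -1/3] . (a_Q, a_R, a_S) = 1/12
  [-1/6, 1/2, -1/4] . (a_Q, a_R, a_S) = 0
  [-1/3, -5/12, 11/12] . (a_Q, a_R, a_S) = 0

Solving yields:
  a_Q = 3/14
  a_R = 1/7
  a_S = 1/7

Starting state is Q, so the absorption probability is a_Q = 3/14.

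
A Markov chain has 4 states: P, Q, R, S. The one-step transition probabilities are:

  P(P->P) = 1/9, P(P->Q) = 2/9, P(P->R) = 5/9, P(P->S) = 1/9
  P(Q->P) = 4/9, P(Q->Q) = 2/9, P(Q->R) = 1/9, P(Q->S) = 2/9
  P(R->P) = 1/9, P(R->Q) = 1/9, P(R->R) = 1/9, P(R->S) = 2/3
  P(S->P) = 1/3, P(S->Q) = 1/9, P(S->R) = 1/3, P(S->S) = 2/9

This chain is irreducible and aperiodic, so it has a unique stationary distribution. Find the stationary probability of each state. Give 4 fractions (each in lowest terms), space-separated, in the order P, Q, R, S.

The stationary distribution satisfies pi = pi * P, i.e.:
  pi_P = 1/9*pi_P + 4/9*pi_Q + 1/9*pi_R + 1/3*pi_S
  pi_Q = 2/9*pi_P + 2/9*pi_Q + 1/9*pi_R + 1/9*pi_S
  pi_R = 5/9*pi_P + 1/9*pi_Q + 1/9*pi_R + 1/3*pi_S
  pi_S = 1/9*pi_P + 2/9*pi_Q + 2/3*pi_R + 2/9*pi_S
with normalization: pi_P + pi_Q + pi_R + pi_S = 1.

Using the first 3 balance equations plus normalization, the linear system A*pi = b is:
  [-8/9, 4/9, 1/9, 1/3] . pi = 0
  [2/9, -7/9, 1/9, 1/9] . pi = 0
  [5/9, 1/9, -8/9, 1/3] . pi = 0
  [1, 1, 1, 1] . pi = 1

Solving yields:
  pi_P = 231/985
  pi_Q = 152/985
  pi_R = 283/985
  pi_S = 319/985

Verification (pi * P):
  231/985*1/9 + 152/985*4/9 + 283/985*1/9 + 319/985*1/3 = 231/985 = pi_P  (ok)
  231/985*2/9 + 152/985*2/9 + 283/985*1/9 + 319/985*1/9 = 152/985 = pi_Q  (ok)
  231/985*5/9 + 152/985*1/9 + 283/985*1/9 + 319/985*1/3 = 283/985 = pi_R  (ok)
  231/985*1/9 + 152/985*2/9 + 283/985*2/3 + 319/985*2/9 = 319/985 = pi_S  (ok)

Answer: 231/985 152/985 283/985 319/985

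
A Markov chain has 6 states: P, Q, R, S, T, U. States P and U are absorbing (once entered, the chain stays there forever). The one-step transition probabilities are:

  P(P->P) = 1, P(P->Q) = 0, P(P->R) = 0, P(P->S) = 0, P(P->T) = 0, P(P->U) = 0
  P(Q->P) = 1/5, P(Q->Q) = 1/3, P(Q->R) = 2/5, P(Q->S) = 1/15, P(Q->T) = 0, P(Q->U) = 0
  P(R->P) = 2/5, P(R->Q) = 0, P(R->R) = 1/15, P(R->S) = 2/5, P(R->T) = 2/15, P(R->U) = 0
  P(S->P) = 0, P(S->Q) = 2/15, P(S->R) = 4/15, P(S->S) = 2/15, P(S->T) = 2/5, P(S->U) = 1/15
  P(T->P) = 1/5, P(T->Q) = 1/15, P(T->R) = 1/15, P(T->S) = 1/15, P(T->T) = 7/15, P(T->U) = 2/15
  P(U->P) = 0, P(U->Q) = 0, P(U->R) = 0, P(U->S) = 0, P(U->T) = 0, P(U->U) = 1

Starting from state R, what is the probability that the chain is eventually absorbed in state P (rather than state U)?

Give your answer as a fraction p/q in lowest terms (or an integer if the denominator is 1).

Let a_i = P(absorbed in P | start in state i).
Boundary conditions: a_P = 1, a_U = 0.
For each transient state i, a_i = sum_j P(i->j) * a_j:
  a_Q = 1/5*a_P + 1/3*a_Q + 2/5*a_R + 1/15*a_S + 0*a_T + 0*a_U
  a_R = 2/5*a_P + 0*a_Q + 1/15*a_R + 2/5*a_S + 2/15*a_T + 0*a_U
  a_S = 0*a_P + 2/15*a_Q + 4/15*a_R + 2/15*a_S + 2/5*a_T + 1/15*a_U
  a_T = 1/5*a_P + 1/15*a_Q + 1/15*a_R + 1/15*a_S + 7/15*a_T + 2/15*a_U

Substituting a_P = 1 and a_U = 0, rearrange to (I - Q) a = r where r[i] = P(i -> P):
  [2/3, -2/5, -1/15, 0] . (a_Q, a_R, a_S, a_T) = 1/5
  [0, 14/15, -2/5, -2/15] . (a_Q, a_R, a_S, a_T) = 2/5
  [-2/15, -4/15, 13/15, -2/5] . (a_Q, a_R, a_S, a_T) = 0
  [-1/15, -1/15, -1/15, 8/15] . (a_Q, a_R, a_S, a_T) = 1/5

Solving yields:
  a_Q = 1413/1636
  a_R = 1347/1636
  a_S = 285/409
  a_T = 1101/1636

Starting state is R, so the absorption probability is a_R = 1347/1636.

Answer: 1347/1636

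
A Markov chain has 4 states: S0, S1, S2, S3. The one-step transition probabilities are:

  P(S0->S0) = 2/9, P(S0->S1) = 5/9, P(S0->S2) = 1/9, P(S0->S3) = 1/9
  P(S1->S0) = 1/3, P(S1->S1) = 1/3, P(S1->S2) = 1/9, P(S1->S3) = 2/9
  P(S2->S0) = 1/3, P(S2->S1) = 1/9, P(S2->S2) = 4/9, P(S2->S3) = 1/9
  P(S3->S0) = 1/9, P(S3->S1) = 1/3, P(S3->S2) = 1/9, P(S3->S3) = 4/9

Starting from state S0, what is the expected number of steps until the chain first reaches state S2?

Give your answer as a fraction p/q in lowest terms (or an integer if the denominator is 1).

Let h_i = expected steps to first reach S2 from state i.
Boundary: h_S2 = 0.
First-step equations for the other states:
  h_S0 = 1 + 2/9*h_S0 + 5/9*h_S1 + 1/9*h_S2 + 1/9*h_S3
  h_S1 = 1 + 1/3*h_S0 + 1/3*h_S1 + 1/9*h_S2 + 2/9*h_S3
  h_S3 = 1 + 1/9*h_S0 + 1/3*h_S1 + 1/9*h_S2 + 4/9*h_S3

Substituting h_S2 = 0 and rearranging gives the linear system (I - Q) h = 1:
  [7/9, -5/9, -1/9] . (h_S0, h_S1, h_S3) = 1
  [-1/3, 2/3, -2/9] . (h_S0, h_S1, h_S3) = 1
  [-1/9, -1/3, 5/9] . (h_S0, h_S1, h_S3) = 1

Solving yields:
  h_S0 = 9
  h_S1 = 9
  h_S3 = 9

Starting state is S0, so the expected hitting time is h_S0 = 9.

Answer: 9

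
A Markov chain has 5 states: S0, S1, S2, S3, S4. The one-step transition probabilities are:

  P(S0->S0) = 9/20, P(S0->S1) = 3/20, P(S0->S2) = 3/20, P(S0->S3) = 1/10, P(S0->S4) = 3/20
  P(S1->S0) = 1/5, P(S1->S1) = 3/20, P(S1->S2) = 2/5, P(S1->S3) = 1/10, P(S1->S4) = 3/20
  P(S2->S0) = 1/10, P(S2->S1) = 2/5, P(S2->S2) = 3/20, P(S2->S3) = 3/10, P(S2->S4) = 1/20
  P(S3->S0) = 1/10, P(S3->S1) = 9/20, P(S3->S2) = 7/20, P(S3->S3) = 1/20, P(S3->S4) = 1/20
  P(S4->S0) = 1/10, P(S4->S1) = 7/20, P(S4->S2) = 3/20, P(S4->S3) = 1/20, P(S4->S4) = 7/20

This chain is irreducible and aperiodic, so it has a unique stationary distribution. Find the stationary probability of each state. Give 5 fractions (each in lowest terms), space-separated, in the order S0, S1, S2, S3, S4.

Answer: 2344/11899 3337/11899 2942/11899 3229/23798 3323/23798

Derivation:
The stationary distribution satisfies pi = pi * P, i.e.:
  pi_S0 = 9/20*pi_S0 + 1/5*pi_S1 + 1/10*pi_S2 + 1/10*pi_S3 + 1/10*pi_S4
  pi_S1 = 3/20*pi_S0 + 3/20*pi_S1 + 2/5*pi_S2 + 9/20*pi_S3 + 7/20*pi_S4
  pi_S2 = 3/20*pi_S0 + 2/5*pi_S1 + 3/20*pi_S2 + 7/20*pi_S3 + 3/20*pi_S4
  pi_S3 = 1/10*pi_S0 + 1/10*pi_S1 + 3/10*pi_S2 + 1/20*pi_S3 + 1/20*pi_S4
  pi_S4 = 3/20*pi_S0 + 3/20*pi_S1 + 1/20*pi_S2 + 1/20*pi_S3 + 7/20*pi_S4
with normalization: pi_S0 + pi_S1 + pi_S2 + pi_S3 + pi_S4 = 1.

Using the first 4 balance equations plus normalization, the linear system A*pi = b is:
  [-11/20, 1/5, 1/10, 1/10, 1/10] . pi = 0
  [3/20, -17/20, 2/5, 9/20, 7/20] . pi = 0
  [3/20, 2/5, -17/20, 7/20, 3/20] . pi = 0
  [1/10, 1/10, 3/10, -19/20, 1/20] . pi = 0
  [1, 1, 1, 1, 1] . pi = 1

Solving yields:
  pi_S0 = 2344/11899
  pi_S1 = 3337/11899
  pi_S2 = 2942/11899
  pi_S3 = 3229/23798
  pi_S4 = 3323/23798

Verification (pi * P):
  2344/11899*9/20 + 3337/11899*1/5 + 2942/11899*1/10 + 3229/23798*1/10 + 3323/23798*1/10 = 2344/11899 = pi_S0  (ok)
  2344/11899*3/20 + 3337/11899*3/20 + 2942/11899*2/5 + 3229/23798*9/20 + 3323/23798*7/20 = 3337/11899 = pi_S1  (ok)
  2344/11899*3/20 + 3337/11899*2/5 + 2942/11899*3/20 + 3229/23798*7/20 + 3323/23798*3/20 = 2942/11899 = pi_S2  (ok)
  2344/11899*1/10 + 3337/11899*1/10 + 2942/11899*3/10 + 3229/23798*1/20 + 3323/23798*1/20 = 3229/23798 = pi_S3  (ok)
  2344/11899*3/20 + 3337/11899*3/20 + 2942/11899*1/20 + 3229/23798*1/20 + 3323/23798*7/20 = 3323/23798 = pi_S4  (ok)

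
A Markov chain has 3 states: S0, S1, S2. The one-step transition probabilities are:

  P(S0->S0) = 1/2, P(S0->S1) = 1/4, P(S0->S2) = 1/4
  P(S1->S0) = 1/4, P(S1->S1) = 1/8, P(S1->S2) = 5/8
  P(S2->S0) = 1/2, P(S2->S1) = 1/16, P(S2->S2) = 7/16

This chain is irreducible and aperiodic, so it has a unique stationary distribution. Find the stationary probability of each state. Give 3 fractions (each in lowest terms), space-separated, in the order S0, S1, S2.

Answer: 29/63 10/63 8/21

Derivation:
The stationary distribution satisfies pi = pi * P, i.e.:
  pi_S0 = 1/2*pi_S0 + 1/4*pi_S1 + 1/2*pi_S2
  pi_S1 = 1/4*pi_S0 + 1/8*pi_S1 + 1/16*pi_S2
  pi_S2 = 1/4*pi_S0 + 5/8*pi_S1 + 7/16*pi_S2
with normalization: pi_S0 + pi_S1 + pi_S2 = 1.

Using the first 2 balance equations plus normalization, the linear system A*pi = b is:
  [-1/2, 1/4, 1/2] . pi = 0
  [1/4, -7/8, 1/16] . pi = 0
  [1, 1, 1] . pi = 1

Solving yields:
  pi_S0 = 29/63
  pi_S1 = 10/63
  pi_S2 = 8/21

Verification (pi * P):
  29/63*1/2 + 10/63*1/4 + 8/21*1/2 = 29/63 = pi_S0  (ok)
  29/63*1/4 + 10/63*1/8 + 8/21*1/16 = 10/63 = pi_S1  (ok)
  29/63*1/4 + 10/63*5/8 + 8/21*7/16 = 8/21 = pi_S2  (ok)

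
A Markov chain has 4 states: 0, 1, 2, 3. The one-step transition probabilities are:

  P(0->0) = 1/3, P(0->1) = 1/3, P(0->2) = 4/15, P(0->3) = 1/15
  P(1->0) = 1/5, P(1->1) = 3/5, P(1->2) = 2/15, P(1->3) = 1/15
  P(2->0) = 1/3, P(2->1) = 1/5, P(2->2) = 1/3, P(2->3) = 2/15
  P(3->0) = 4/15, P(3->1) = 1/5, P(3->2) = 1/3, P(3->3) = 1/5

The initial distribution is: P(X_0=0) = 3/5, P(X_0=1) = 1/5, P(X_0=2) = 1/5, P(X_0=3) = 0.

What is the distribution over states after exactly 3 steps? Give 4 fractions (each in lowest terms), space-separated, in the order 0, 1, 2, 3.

Answer: 517/1875 2201/5625 1337/5625 536/5625

Derivation:
Propagating the distribution step by step (d_{t+1} = d_t * P):
d_0 = (0=3/5, 1=1/5, 2=1/5, 3=0)
  d_1[0] = 3/5*1/3 + 1/5*1/5 + 1/5*1/3 + 0*4/15 = 23/75
  d_1[1] = 3/5*1/3 + 1/5*3/5 + 1/5*1/5 + 0*1/5 = 9/25
  d_1[2] = 3/5*4/15 + 1/5*2/15 + 1/5*1/3 + 0*1/3 = 19/75
  d_1[3] = 3/5*1/15 + 1/5*1/15 + 1/5*2/15 + 0*1/5 = 2/25
d_1 = (0=23/75, 1=9/25, 2=19/75, 3=2/25)
  d_2[0] = 23/75*1/3 + 9/25*1/5 + 19/75*1/3 + 2/25*4/15 = 7/25
  d_2[1] = 23/75*1/3 + 9/25*3/5 + 19/75*1/5 + 2/25*1/5 = 433/1125
  d_2[2] = 23/75*4/15 + 9/25*2/15 + 19/75*1/3 + 2/25*1/3 = 271/1125
  d_2[3] = 23/75*1/15 + 9/25*1/15 + 19/75*2/15 + 2/25*1/5 = 106/1125
d_2 = (0=7/25, 1=433/1125, 2=271/1125, 3=106/1125)
  d_3[0] = 7/25*1/3 + 433/1125*1/5 + 271/1125*1/3 + 106/1125*4/15 = 517/1875
  d_3[1] = 7/25*1/3 + 433/1125*3/5 + 271/1125*1/5 + 106/1125*1/5 = 2201/5625
  d_3[2] = 7/25*4/15 + 433/1125*2/15 + 271/1125*1/3 + 106/1125*1/3 = 1337/5625
  d_3[3] = 7/25*1/15 + 433/1125*1/15 + 271/1125*2/15 + 106/1125*1/5 = 536/5625
d_3 = (0=517/1875, 1=2201/5625, 2=1337/5625, 3=536/5625)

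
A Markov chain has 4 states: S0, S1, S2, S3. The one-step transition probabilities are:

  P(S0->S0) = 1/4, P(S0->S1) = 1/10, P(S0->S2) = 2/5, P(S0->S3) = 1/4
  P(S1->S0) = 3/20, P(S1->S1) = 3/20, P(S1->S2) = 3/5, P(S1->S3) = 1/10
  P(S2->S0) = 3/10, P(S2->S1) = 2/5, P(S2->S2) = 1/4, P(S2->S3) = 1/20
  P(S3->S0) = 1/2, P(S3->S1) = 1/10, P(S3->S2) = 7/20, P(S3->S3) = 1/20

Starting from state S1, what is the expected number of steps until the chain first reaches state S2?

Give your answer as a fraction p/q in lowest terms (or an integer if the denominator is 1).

Let h_i = expected steps to first reach S2 from state i.
Boundary: h_S2 = 0.
First-step equations for the other states:
  h_S0 = 1 + 1/4*h_S0 + 1/10*h_S1 + 2/5*h_S2 + 1/4*h_S3
  h_S1 = 1 + 3/20*h_S0 + 3/20*h_S1 + 3/5*h_S2 + 1/10*h_S3
  h_S3 = 1 + 1/2*h_S0 + 1/10*h_S1 + 7/20*h_S2 + 1/20*h_S3

Substituting h_S2 = 0 and rearranging gives the linear system (I - Q) h = 1:
  [3/4, -1/10, -1/4] . (h_S0, h_S1, h_S3) = 1
  [-3/20, 17/20, -1/10] . (h_S0, h_S1, h_S3) = 1
  [-1/2, -1/10, 19/20] . (h_S0, h_S1, h_S3) = 1

Solving yields:
  h_S0 = 9120/3751
  h_S1 = 7140/3751
  h_S3 = 9500/3751

Starting state is S1, so the expected hitting time is h_S1 = 7140/3751.

Answer: 7140/3751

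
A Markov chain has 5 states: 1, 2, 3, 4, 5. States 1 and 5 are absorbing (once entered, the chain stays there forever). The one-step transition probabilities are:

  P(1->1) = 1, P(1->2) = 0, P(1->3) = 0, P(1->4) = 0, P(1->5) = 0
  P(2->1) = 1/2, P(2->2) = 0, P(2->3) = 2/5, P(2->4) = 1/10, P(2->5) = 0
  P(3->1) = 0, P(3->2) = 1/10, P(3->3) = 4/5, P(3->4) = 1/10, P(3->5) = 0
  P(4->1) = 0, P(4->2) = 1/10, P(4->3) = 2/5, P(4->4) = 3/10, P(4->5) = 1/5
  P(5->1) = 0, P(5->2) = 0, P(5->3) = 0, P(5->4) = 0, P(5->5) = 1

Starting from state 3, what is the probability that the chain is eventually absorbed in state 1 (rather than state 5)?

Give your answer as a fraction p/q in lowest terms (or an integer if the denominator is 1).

Answer: 20/31

Derivation:
Let a_i = P(absorbed in 1 | start in state i).
Boundary conditions: a_1 = 1, a_5 = 0.
For each transient state i, a_i = sum_j P(i->j) * a_j:
  a_2 = 1/2*a_1 + 0*a_2 + 2/5*a_3 + 1/10*a_4 + 0*a_5
  a_3 = 0*a_1 + 1/10*a_2 + 4/5*a_3 + 1/10*a_4 + 0*a_5
  a_4 = 0*a_1 + 1/10*a_2 + 2/5*a_3 + 3/10*a_4 + 1/5*a_5

Substituting a_1 = 1 and a_5 = 0, rearrange to (I - Q) a = r where r[i] = P(i -> 1):
  [1, -2/5, -1/10] . (a_2, a_3, a_4) = 1/2
  [-1/10, 1/5, -1/10] . (a_2, a_3, a_4) = 0
  [-1/10, -2/5, 7/10] . (a_2, a_3, a_4) = 0

Solving yields:
  a_2 = 25/31
  a_3 = 20/31
  a_4 = 15/31

Starting state is 3, so the absorption probability is a_3 = 20/31.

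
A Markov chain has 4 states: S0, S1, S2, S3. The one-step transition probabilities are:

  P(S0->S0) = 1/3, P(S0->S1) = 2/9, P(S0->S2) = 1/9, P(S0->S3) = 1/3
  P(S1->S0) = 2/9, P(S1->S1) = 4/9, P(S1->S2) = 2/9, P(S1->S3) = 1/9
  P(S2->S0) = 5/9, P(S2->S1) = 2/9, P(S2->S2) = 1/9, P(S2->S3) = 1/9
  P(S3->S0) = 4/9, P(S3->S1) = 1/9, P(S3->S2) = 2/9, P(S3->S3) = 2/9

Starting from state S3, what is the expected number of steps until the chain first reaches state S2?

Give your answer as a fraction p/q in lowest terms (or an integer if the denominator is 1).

Answer: 93/17

Derivation:
Let h_i = expected steps to first reach S2 from state i.
Boundary: h_S2 = 0.
First-step equations for the other states:
  h_S0 = 1 + 1/3*h_S0 + 2/9*h_S1 + 1/9*h_S2 + 1/3*h_S3
  h_S1 = 1 + 2/9*h_S0 + 4/9*h_S1 + 2/9*h_S2 + 1/9*h_S3
  h_S3 = 1 + 4/9*h_S0 + 1/9*h_S1 + 2/9*h_S2 + 2/9*h_S3

Substituting h_S2 = 0 and rearranging gives the linear system (I - Q) h = 1:
  [2/3, -2/9, -1/3] . (h_S0, h_S1, h_S3) = 1
  [-2/9, 5/9, -1/9] . (h_S0, h_S1, h_S3) = 1
  [-4/9, -1/9, 7/9] . (h_S0, h_S1, h_S3) = 1

Solving yields:
  h_S0 = 6
  h_S1 = 90/17
  h_S3 = 93/17

Starting state is S3, so the expected hitting time is h_S3 = 93/17.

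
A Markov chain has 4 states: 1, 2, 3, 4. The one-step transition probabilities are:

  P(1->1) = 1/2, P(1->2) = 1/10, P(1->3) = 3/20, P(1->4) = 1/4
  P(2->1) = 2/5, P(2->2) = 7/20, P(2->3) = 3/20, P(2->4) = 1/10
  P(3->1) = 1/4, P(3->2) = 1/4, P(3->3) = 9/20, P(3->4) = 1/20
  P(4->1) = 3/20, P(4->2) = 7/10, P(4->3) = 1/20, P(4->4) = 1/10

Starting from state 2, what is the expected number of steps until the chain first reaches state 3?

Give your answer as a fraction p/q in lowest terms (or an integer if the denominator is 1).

Let h_i = expected steps to first reach 3 from state i.
Boundary: h_3 = 0.
First-step equations for the other states:
  h_1 = 1 + 1/2*h_1 + 1/10*h_2 + 3/20*h_3 + 1/4*h_4
  h_2 = 1 + 2/5*h_1 + 7/20*h_2 + 3/20*h_3 + 1/10*h_4
  h_4 = 1 + 3/20*h_1 + 7/10*h_2 + 1/20*h_3 + 1/10*h_4

Substituting h_3 = 0 and rearranging gives the linear system (I - Q) h = 1:
  [1/2, -1/10, -1/4] . (h_1, h_2, h_4) = 1
  [-2/5, 13/20, -1/10] . (h_1, h_2, h_4) = 1
  [-3/20, -7/10, 9/10] . (h_1, h_2, h_4) = 1

Solving yields:
  h_1 = 508/67
  h_2 = 500/67
  h_4 = 548/67

Starting state is 2, so the expected hitting time is h_2 = 500/67.

Answer: 500/67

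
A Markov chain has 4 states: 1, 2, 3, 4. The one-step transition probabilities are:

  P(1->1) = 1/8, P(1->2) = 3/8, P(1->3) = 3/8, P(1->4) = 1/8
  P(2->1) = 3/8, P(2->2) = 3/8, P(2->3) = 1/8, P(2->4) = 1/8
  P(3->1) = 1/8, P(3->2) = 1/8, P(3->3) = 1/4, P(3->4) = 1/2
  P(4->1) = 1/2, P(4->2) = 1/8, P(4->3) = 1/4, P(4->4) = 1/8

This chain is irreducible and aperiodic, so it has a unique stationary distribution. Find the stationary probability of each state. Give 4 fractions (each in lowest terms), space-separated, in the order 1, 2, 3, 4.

Answer: 151/556 143/556 35/139 61/278

Derivation:
The stationary distribution satisfies pi = pi * P, i.e.:
  pi_1 = 1/8*pi_1 + 3/8*pi_2 + 1/8*pi_3 + 1/2*pi_4
  pi_2 = 3/8*pi_1 + 3/8*pi_2 + 1/8*pi_3 + 1/8*pi_4
  pi_3 = 3/8*pi_1 + 1/8*pi_2 + 1/4*pi_3 + 1/4*pi_4
  pi_4 = 1/8*pi_1 + 1/8*pi_2 + 1/2*pi_3 + 1/8*pi_4
with normalization: pi_1 + pi_2 + pi_3 + pi_4 = 1.

Using the first 3 balance equations plus normalization, the linear system A*pi = b is:
  [-7/8, 3/8, 1/8, 1/2] . pi = 0
  [3/8, -5/8, 1/8, 1/8] . pi = 0
  [3/8, 1/8, -3/4, 1/4] . pi = 0
  [1, 1, 1, 1] . pi = 1

Solving yields:
  pi_1 = 151/556
  pi_2 = 143/556
  pi_3 = 35/139
  pi_4 = 61/278

Verification (pi * P):
  151/556*1/8 + 143/556*3/8 + 35/139*1/8 + 61/278*1/2 = 151/556 = pi_1  (ok)
  151/556*3/8 + 143/556*3/8 + 35/139*1/8 + 61/278*1/8 = 143/556 = pi_2  (ok)
  151/556*3/8 + 143/556*1/8 + 35/139*1/4 + 61/278*1/4 = 35/139 = pi_3  (ok)
  151/556*1/8 + 143/556*1/8 + 35/139*1/2 + 61/278*1/8 = 61/278 = pi_4  (ok)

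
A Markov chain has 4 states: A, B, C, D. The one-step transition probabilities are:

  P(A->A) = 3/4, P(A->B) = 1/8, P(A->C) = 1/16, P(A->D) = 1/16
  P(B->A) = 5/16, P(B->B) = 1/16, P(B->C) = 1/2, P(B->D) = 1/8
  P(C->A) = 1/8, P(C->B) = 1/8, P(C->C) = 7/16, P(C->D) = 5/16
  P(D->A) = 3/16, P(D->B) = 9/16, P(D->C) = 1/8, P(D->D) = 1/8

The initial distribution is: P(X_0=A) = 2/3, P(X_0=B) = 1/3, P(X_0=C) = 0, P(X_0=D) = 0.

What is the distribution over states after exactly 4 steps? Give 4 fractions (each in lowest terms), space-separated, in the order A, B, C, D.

Answer: 23209/49152 8371/49152 11003/49152 6569/49152

Derivation:
Propagating the distribution step by step (d_{t+1} = d_t * P):
d_0 = (A=2/3, B=1/3, C=0, D=0)
  d_1[A] = 2/3*3/4 + 1/3*5/16 + 0*1/8 + 0*3/16 = 29/48
  d_1[B] = 2/3*1/8 + 1/3*1/16 + 0*1/8 + 0*9/16 = 5/48
  d_1[C] = 2/3*1/16 + 1/3*1/2 + 0*7/16 + 0*1/8 = 5/24
  d_1[D] = 2/3*1/16 + 1/3*1/8 + 0*5/16 + 0*1/8 = 1/12
d_1 = (A=29/48, B=5/48, C=5/24, D=1/12)
  d_2[A] = 29/48*3/4 + 5/48*5/16 + 5/24*1/8 + 1/12*3/16 = 135/256
  d_2[B] = 29/48*1/8 + 5/48*1/16 + 5/24*1/8 + 1/12*9/16 = 119/768
  d_2[C] = 29/48*1/16 + 5/48*1/2 + 5/24*7/16 + 1/12*1/8 = 49/256
  d_2[D] = 29/48*1/16 + 5/48*1/8 + 5/24*5/16 + 1/12*1/8 = 97/768
d_2 = (A=135/256, B=119/768, C=49/256, D=97/768)
  d_3[A] = 135/256*3/4 + 119/768*5/16 + 49/256*1/8 + 97/768*3/16 = 755/1536
  d_3[B] = 135/256*1/8 + 119/768*1/16 + 49/256*1/8 + 97/768*9/16 = 131/768
  d_3[C] = 135/256*1/16 + 119/768*1/2 + 49/256*7/16 + 97/768*1/8 = 215/1024
  d_3[D] = 135/256*1/16 + 119/768*1/8 + 49/256*5/16 + 97/768*1/8 = 131/1024
d_3 = (A=755/1536, B=131/768, C=215/1024, D=131/1024)
  d_4[A] = 755/1536*3/4 + 131/768*5/16 + 215/1024*1/8 + 131/1024*3/16 = 23209/49152
  d_4[B] = 755/1536*1/8 + 131/768*1/16 + 215/1024*1/8 + 131/1024*9/16 = 8371/49152
  d_4[C] = 755/1536*1/16 + 131/768*1/2 + 215/1024*7/16 + 131/1024*1/8 = 11003/49152
  d_4[D] = 755/1536*1/16 + 131/768*1/8 + 215/1024*5/16 + 131/1024*1/8 = 6569/49152
d_4 = (A=23209/49152, B=8371/49152, C=11003/49152, D=6569/49152)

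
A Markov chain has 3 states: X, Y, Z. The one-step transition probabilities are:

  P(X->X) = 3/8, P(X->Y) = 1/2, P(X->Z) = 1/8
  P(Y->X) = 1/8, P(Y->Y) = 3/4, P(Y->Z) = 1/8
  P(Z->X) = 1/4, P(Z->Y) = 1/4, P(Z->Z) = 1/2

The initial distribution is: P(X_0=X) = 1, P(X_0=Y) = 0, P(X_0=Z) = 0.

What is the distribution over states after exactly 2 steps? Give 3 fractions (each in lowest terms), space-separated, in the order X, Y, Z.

Propagating the distribution step by step (d_{t+1} = d_t * P):
d_0 = (X=1, Y=0, Z=0)
  d_1[X] = 1*3/8 + 0*1/8 + 0*1/4 = 3/8
  d_1[Y] = 1*1/2 + 0*3/4 + 0*1/4 = 1/2
  d_1[Z] = 1*1/8 + 0*1/8 + 0*1/2 = 1/8
d_1 = (X=3/8, Y=1/2, Z=1/8)
  d_2[X] = 3/8*3/8 + 1/2*1/8 + 1/8*1/4 = 15/64
  d_2[Y] = 3/8*1/2 + 1/2*3/4 + 1/8*1/4 = 19/32
  d_2[Z] = 3/8*1/8 + 1/2*1/8 + 1/8*1/2 = 11/64
d_2 = (X=15/64, Y=19/32, Z=11/64)

Answer: 15/64 19/32 11/64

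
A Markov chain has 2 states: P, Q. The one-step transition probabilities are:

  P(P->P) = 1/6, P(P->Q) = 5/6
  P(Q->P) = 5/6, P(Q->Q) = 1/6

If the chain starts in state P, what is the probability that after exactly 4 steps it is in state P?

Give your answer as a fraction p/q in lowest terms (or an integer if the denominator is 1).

Answer: 97/162

Derivation:
Computing P^4 by repeated multiplication:
P^1 =
  P: [1/6, 5/6]
  Q: [5/6, 1/6]
P^2 =
  P: [13/18, 5/18]
  Q: [5/18, 13/18]
P^3 =
  P: [19/54, 35/54]
  Q: [35/54, 19/54]
P^4 =
  P: [97/162, 65/162]
  Q: [65/162, 97/162]

(P^4)[P -> P] = 97/162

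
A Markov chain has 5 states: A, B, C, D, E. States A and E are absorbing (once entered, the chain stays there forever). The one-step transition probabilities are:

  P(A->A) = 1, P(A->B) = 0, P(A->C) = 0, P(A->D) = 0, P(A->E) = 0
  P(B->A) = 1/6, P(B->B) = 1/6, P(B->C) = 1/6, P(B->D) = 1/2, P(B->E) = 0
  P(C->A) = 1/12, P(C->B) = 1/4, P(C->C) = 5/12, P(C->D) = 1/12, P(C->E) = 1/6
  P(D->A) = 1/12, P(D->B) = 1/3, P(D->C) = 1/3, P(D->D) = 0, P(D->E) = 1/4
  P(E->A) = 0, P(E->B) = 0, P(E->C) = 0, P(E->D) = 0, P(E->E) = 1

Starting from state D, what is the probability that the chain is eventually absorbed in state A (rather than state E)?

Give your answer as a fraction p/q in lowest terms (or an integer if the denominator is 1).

Answer: 2/5

Derivation:
Let a_i = P(absorbed in A | start in state i).
Boundary conditions: a_A = 1, a_E = 0.
For each transient state i, a_i = sum_j P(i->j) * a_j:
  a_B = 1/6*a_A + 1/6*a_B + 1/6*a_C + 1/2*a_D + 0*a_E
  a_C = 1/12*a_A + 1/4*a_B + 5/12*a_C + 1/12*a_D + 1/6*a_E
  a_D = 1/12*a_A + 1/3*a_B + 1/3*a_C + 0*a_D + 1/4*a_E

Substituting a_A = 1 and a_E = 0, rearrange to (I - Q) a = r where r[i] = P(i -> A):
  [5/6, -1/6, -1/2] . (a_B, a_C, a_D) = 1/6
  [-1/4, 7/12, -1/12] . (a_B, a_C, a_D) = 1/12
  [-1/3, -1/3, 1] . (a_B, a_C, a_D) = 1/12

Solving yields:
  a_B = 21/40
  a_C = 17/40
  a_D = 2/5

Starting state is D, so the absorption probability is a_D = 2/5.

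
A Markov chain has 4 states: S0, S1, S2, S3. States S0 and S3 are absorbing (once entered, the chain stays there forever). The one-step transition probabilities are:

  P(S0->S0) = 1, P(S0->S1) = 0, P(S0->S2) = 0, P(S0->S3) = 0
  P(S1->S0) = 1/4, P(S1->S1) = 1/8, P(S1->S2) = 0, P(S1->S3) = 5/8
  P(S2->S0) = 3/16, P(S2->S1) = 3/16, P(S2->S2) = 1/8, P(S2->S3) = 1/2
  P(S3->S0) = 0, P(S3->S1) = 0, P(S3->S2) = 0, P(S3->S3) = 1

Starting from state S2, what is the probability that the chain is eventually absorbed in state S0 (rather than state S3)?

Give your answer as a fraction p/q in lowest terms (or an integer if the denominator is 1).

Answer: 27/98

Derivation:
Let a_i = P(absorbed in S0 | start in state i).
Boundary conditions: a_S0 = 1, a_S3 = 0.
For each transient state i, a_i = sum_j P(i->j) * a_j:
  a_S1 = 1/4*a_S0 + 1/8*a_S1 + 0*a_S2 + 5/8*a_S3
  a_S2 = 3/16*a_S0 + 3/16*a_S1 + 1/8*a_S2 + 1/2*a_S3

Substituting a_S0 = 1 and a_S3 = 0, rearrange to (I - Q) a = r where r[i] = P(i -> S0):
  [7/8, 0] . (a_S1, a_S2) = 1/4
  [-3/16, 7/8] . (a_S1, a_S2) = 3/16

Solving yields:
  a_S1 = 2/7
  a_S2 = 27/98

Starting state is S2, so the absorption probability is a_S2 = 27/98.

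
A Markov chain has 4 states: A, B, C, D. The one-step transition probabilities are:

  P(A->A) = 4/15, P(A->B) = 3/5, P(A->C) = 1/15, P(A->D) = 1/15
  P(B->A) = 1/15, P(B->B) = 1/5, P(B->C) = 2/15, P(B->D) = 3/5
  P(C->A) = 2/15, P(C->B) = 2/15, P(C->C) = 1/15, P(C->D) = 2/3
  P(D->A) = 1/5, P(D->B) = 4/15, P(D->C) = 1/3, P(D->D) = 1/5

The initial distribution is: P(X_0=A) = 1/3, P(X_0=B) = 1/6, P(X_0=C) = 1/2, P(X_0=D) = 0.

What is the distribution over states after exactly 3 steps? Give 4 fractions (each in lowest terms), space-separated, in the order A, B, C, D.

Answer: 641/4050 2782/10125 1774/10125 7933/20250

Derivation:
Propagating the distribution step by step (d_{t+1} = d_t * P):
d_0 = (A=1/3, B=1/6, C=1/2, D=0)
  d_1[A] = 1/3*4/15 + 1/6*1/15 + 1/2*2/15 + 0*1/5 = 1/6
  d_1[B] = 1/3*3/5 + 1/6*1/5 + 1/2*2/15 + 0*4/15 = 3/10
  d_1[C] = 1/3*1/15 + 1/6*2/15 + 1/2*1/15 + 0*1/3 = 7/90
  d_1[D] = 1/3*1/15 + 1/6*3/5 + 1/2*2/3 + 0*1/5 = 41/90
d_1 = (A=1/6, B=3/10, C=7/90, D=41/90)
  d_2[A] = 1/6*4/15 + 3/10*1/15 + 7/90*2/15 + 41/90*1/5 = 112/675
  d_2[B] = 1/6*3/5 + 3/10*1/5 + 7/90*2/15 + 41/90*4/15 = 197/675
  d_2[C] = 1/6*1/15 + 3/10*2/15 + 7/90*1/15 + 41/90*1/3 = 281/1350
  d_2[D] = 1/6*1/15 + 3/10*3/5 + 7/90*2/3 + 41/90*1/5 = 451/1350
d_2 = (A=112/675, B=197/675, C=281/1350, D=451/1350)
  d_3[A] = 112/675*4/15 + 197/675*1/15 + 281/1350*2/15 + 451/1350*1/5 = 641/4050
  d_3[B] = 112/675*3/5 + 197/675*1/5 + 281/1350*2/15 + 451/1350*4/15 = 2782/10125
  d_3[C] = 112/675*1/15 + 197/675*2/15 + 281/1350*1/15 + 451/1350*1/3 = 1774/10125
  d_3[D] = 112/675*1/15 + 197/675*3/5 + 281/1350*2/3 + 451/1350*1/5 = 7933/20250
d_3 = (A=641/4050, B=2782/10125, C=1774/10125, D=7933/20250)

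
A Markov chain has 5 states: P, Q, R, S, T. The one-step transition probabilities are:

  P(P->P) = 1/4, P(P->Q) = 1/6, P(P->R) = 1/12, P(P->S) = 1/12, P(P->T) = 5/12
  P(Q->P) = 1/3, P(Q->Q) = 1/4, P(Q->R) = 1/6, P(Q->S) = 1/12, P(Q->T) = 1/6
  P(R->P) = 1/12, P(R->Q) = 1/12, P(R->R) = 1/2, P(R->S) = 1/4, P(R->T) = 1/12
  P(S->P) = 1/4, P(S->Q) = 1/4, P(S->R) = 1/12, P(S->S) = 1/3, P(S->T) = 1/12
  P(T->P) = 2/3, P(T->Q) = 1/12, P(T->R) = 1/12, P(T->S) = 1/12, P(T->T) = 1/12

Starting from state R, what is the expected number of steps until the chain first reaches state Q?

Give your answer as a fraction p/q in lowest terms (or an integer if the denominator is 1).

Let h_i = expected steps to first reach Q from state i.
Boundary: h_Q = 0.
First-step equations for the other states:
  h_P = 1 + 1/4*h_P + 1/6*h_Q + 1/12*h_R + 1/12*h_S + 5/12*h_T
  h_R = 1 + 1/12*h_P + 1/12*h_Q + 1/2*h_R + 1/4*h_S + 1/12*h_T
  h_S = 1 + 1/4*h_P + 1/4*h_Q + 1/12*h_R + 1/3*h_S + 1/12*h_T
  h_T = 1 + 2/3*h_P + 1/12*h_Q + 1/12*h_R + 1/12*h_S + 1/12*h_T

Substituting h_Q = 0 and rearranging gives the linear system (I - Q) h = 1:
  [3/4, -1/12, -1/12, -5/12] . (h_P, h_R, h_S, h_T) = 1
  [-1/12, 1/2, -1/4, -1/12] . (h_P, h_R, h_S, h_T) = 1
  [-1/4, -1/12, 2/3, -1/12] . (h_P, h_R, h_S, h_T) = 1
  [-2/3, -1/12, -1/12, 11/12] . (h_P, h_R, h_S, h_T) = 1

Solving yields:
  h_P = 1344/197
  h_R = 4304/591
  h_S = 3472/591
  h_T = 1428/197

Starting state is R, so the expected hitting time is h_R = 4304/591.

Answer: 4304/591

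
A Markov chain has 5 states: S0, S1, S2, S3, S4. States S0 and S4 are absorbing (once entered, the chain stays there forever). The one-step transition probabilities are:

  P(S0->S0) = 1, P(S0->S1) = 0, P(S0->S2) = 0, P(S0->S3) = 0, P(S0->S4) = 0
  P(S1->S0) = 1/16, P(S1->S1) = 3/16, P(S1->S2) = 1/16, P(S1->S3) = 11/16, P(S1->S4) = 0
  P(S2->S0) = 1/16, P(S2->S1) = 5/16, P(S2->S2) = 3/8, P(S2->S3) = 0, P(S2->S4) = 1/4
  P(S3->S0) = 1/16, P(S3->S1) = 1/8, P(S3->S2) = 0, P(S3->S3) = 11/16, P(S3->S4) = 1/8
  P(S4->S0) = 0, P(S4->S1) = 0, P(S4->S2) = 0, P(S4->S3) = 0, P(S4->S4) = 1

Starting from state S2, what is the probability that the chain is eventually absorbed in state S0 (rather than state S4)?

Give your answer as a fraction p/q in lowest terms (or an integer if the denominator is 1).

Let a_i = P(absorbed in S0 | start in state i).
Boundary conditions: a_S0 = 1, a_S4 = 0.
For each transient state i, a_i = sum_j P(i->j) * a_j:
  a_S1 = 1/16*a_S0 + 3/16*a_S1 + 1/16*a_S2 + 11/16*a_S3 + 0*a_S4
  a_S2 = 1/16*a_S0 + 5/16*a_S1 + 3/8*a_S2 + 0*a_S3 + 1/4*a_S4
  a_S3 = 1/16*a_S0 + 1/8*a_S1 + 0*a_S2 + 11/16*a_S3 + 1/8*a_S4

Substituting a_S0 = 1 and a_S4 = 0, rearrange to (I - Q) a = r where r[i] = P(i -> S0):
  [13/16, -1/16, -11/16] . (a_S1, a_S2, a_S3) = 1/16
  [-5/16, 5/8, 0] . (a_S1, a_S2, a_S3) = 1/16
  [-1/8, 0, 5/16] . (a_S1, a_S2, a_S3) = 1/16

Solving yields:
  a_S1 = 11/27
  a_S2 = 41/135
  a_S3 = 49/135

Starting state is S2, so the absorption probability is a_S2 = 41/135.

Answer: 41/135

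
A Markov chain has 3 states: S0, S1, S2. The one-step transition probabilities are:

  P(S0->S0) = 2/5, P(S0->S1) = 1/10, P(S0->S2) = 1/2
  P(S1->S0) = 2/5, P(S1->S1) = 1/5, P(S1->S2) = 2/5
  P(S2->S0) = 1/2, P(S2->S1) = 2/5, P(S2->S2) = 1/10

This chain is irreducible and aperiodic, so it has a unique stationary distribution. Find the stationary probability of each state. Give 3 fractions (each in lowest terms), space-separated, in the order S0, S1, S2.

The stationary distribution satisfies pi = pi * P, i.e.:
  pi_S0 = 2/5*pi_S0 + 2/5*pi_S1 + 1/2*pi_S2
  pi_S1 = 1/10*pi_S0 + 1/5*pi_S1 + 2/5*pi_S2
  pi_S2 = 1/2*pi_S0 + 2/5*pi_S1 + 1/10*pi_S2
with normalization: pi_S0 + pi_S1 + pi_S2 = 1.

Using the first 2 balance equations plus normalization, the linear system A*pi = b is:
  [-3/5, 2/5, 1/2] . pi = 0
  [1/10, -4/5, 2/5] . pi = 0
  [1, 1, 1] . pi = 1

Solving yields:
  pi_S0 = 56/129
  pi_S1 = 29/129
  pi_S2 = 44/129

Verification (pi * P):
  56/129*2/5 + 29/129*2/5 + 44/129*1/2 = 56/129 = pi_S0  (ok)
  56/129*1/10 + 29/129*1/5 + 44/129*2/5 = 29/129 = pi_S1  (ok)
  56/129*1/2 + 29/129*2/5 + 44/129*1/10 = 44/129 = pi_S2  (ok)

Answer: 56/129 29/129 44/129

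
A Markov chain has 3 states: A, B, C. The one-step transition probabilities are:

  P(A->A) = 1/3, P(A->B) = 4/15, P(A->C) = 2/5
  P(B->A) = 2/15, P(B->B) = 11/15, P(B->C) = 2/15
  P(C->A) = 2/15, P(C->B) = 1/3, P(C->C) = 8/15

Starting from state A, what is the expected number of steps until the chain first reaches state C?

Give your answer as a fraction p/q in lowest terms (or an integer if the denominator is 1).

Let h_i = expected steps to first reach C from state i.
Boundary: h_C = 0.
First-step equations for the other states:
  h_A = 1 + 1/3*h_A + 4/15*h_B + 2/5*h_C
  h_B = 1 + 2/15*h_A + 11/15*h_B + 2/15*h_C

Substituting h_C = 0 and rearranging gives the linear system (I - Q) h = 1:
  [2/3, -4/15] . (h_A, h_B) = 1
  [-2/15, 4/15] . (h_A, h_B) = 1

Solving yields:
  h_A = 15/4
  h_B = 45/8

Starting state is A, so the expected hitting time is h_A = 15/4.

Answer: 15/4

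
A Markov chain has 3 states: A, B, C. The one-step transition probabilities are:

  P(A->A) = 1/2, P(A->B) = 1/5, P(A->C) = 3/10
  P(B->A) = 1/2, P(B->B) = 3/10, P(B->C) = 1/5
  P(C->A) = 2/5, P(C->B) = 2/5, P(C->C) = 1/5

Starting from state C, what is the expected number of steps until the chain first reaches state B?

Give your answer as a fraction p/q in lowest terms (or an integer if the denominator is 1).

Answer: 45/14

Derivation:
Let h_i = expected steps to first reach B from state i.
Boundary: h_B = 0.
First-step equations for the other states:
  h_A = 1 + 1/2*h_A + 1/5*h_B + 3/10*h_C
  h_C = 1 + 2/5*h_A + 2/5*h_B + 1/5*h_C

Substituting h_B = 0 and rearranging gives the linear system (I - Q) h = 1:
  [1/2, -3/10] . (h_A, h_C) = 1
  [-2/5, 4/5] . (h_A, h_C) = 1

Solving yields:
  h_A = 55/14
  h_C = 45/14

Starting state is C, so the expected hitting time is h_C = 45/14.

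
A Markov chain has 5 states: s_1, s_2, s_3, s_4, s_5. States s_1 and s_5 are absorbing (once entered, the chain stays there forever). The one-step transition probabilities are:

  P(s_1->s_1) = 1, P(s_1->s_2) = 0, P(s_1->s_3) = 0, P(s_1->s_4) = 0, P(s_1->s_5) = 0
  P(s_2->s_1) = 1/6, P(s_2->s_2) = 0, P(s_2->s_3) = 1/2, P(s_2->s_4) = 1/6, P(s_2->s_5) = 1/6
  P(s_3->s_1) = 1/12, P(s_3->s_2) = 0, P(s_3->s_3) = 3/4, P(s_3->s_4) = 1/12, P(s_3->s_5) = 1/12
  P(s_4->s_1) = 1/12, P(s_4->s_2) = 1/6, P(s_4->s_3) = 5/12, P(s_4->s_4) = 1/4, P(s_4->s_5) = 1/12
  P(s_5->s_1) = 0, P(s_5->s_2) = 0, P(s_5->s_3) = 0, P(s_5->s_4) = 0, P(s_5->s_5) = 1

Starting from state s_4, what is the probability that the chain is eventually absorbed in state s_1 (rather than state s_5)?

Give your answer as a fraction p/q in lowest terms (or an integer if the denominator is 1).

Let a_i = P(absorbed in s_1 | start in state i).
Boundary conditions: a_s_1 = 1, a_s_5 = 0.
For each transient state i, a_i = sum_j P(i->j) * a_j:
  a_s_2 = 1/6*a_s_1 + 0*a_s_2 + 1/2*a_s_3 + 1/6*a_s_4 + 1/6*a_s_5
  a_s_3 = 1/12*a_s_1 + 0*a_s_2 + 3/4*a_s_3 + 1/12*a_s_4 + 1/12*a_s_5
  a_s_4 = 1/12*a_s_1 + 1/6*a_s_2 + 5/12*a_s_3 + 1/4*a_s_4 + 1/12*a_s_5

Substituting a_s_1 = 1 and a_s_5 = 0, rearrange to (I - Q) a = r where r[i] = P(i -> s_1):
  [1, -1/2, -1/6] . (a_s_2, a_s_3, a_s_4) = 1/6
  [0, 1/4, -1/12] . (a_s_2, a_s_3, a_s_4) = 1/12
  [-1/6, -5/12, 3/4] . (a_s_2, a_s_3, a_s_4) = 1/12

Solving yields:
  a_s_2 = 1/2
  a_s_3 = 1/2
  a_s_4 = 1/2

Starting state is s_4, so the absorption probability is a_s_4 = 1/2.

Answer: 1/2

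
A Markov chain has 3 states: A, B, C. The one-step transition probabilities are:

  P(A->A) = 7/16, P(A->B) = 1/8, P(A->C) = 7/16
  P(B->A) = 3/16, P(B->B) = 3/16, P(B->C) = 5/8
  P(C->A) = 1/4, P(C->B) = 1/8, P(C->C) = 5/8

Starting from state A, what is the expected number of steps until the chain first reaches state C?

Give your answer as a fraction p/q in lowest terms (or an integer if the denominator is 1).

Let h_i = expected steps to first reach C from state i.
Boundary: h_C = 0.
First-step equations for the other states:
  h_A = 1 + 7/16*h_A + 1/8*h_B + 7/16*h_C
  h_B = 1 + 3/16*h_A + 3/16*h_B + 5/8*h_C

Substituting h_C = 0 and rearranging gives the linear system (I - Q) h = 1:
  [9/16, -1/8] . (h_A, h_B) = 1
  [-3/16, 13/16] . (h_A, h_B) = 1

Solving yields:
  h_A = 80/37
  h_B = 64/37

Starting state is A, so the expected hitting time is h_A = 80/37.

Answer: 80/37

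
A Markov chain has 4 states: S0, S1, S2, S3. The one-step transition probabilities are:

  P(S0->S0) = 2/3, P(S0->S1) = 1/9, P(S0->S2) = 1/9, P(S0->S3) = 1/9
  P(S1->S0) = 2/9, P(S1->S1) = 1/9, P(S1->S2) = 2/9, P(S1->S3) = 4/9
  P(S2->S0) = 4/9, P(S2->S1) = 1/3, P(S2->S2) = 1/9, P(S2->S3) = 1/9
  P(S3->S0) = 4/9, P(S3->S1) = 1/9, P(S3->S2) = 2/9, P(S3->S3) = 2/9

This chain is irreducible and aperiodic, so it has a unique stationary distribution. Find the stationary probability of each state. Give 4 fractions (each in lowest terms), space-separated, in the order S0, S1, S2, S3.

The stationary distribution satisfies pi = pi * P, i.e.:
  pi_S0 = 2/3*pi_S0 + 2/9*pi_S1 + 4/9*pi_S2 + 4/9*pi_S3
  pi_S1 = 1/9*pi_S0 + 1/9*pi_S1 + 1/3*pi_S2 + 1/9*pi_S3
  pi_S2 = 1/9*pi_S0 + 2/9*pi_S1 + 1/9*pi_S2 + 2/9*pi_S3
  pi_S3 = 1/9*pi_S0 + 4/9*pi_S1 + 1/9*pi_S2 + 2/9*pi_S3
with normalization: pi_S0 + pi_S1 + pi_S2 + pi_S3 = 1.

Using the first 3 balance equations plus normalization, the linear system A*pi = b is:
  [-1/3, 2/9, 4/9, 4/9] . pi = 0
  [1/9, -8/9, 1/3, 1/9] . pi = 0
  [1/9, 2/9, -8/9, 2/9] . pi = 0
  [1, 1, 1, 1] . pi = 1

Solving yields:
  pi_S0 = 166/313
  pi_S1 = 45/313
  pi_S2 = 46/313
  pi_S3 = 56/313

Verification (pi * P):
  166/313*2/3 + 45/313*2/9 + 46/313*4/9 + 56/313*4/9 = 166/313 = pi_S0  (ok)
  166/313*1/9 + 45/313*1/9 + 46/313*1/3 + 56/313*1/9 = 45/313 = pi_S1  (ok)
  166/313*1/9 + 45/313*2/9 + 46/313*1/9 + 56/313*2/9 = 46/313 = pi_S2  (ok)
  166/313*1/9 + 45/313*4/9 + 46/313*1/9 + 56/313*2/9 = 56/313 = pi_S3  (ok)

Answer: 166/313 45/313 46/313 56/313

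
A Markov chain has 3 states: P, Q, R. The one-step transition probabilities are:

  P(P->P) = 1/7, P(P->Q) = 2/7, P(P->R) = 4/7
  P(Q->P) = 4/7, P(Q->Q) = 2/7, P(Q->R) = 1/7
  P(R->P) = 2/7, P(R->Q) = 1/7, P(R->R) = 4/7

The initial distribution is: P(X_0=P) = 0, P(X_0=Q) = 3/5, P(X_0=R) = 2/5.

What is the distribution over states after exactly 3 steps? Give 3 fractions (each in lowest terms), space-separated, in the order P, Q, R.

Answer: 538/1715 374/1715 803/1715

Derivation:
Propagating the distribution step by step (d_{t+1} = d_t * P):
d_0 = (P=0, Q=3/5, R=2/5)
  d_1[P] = 0*1/7 + 3/5*4/7 + 2/5*2/7 = 16/35
  d_1[Q] = 0*2/7 + 3/5*2/7 + 2/5*1/7 = 8/35
  d_1[R] = 0*4/7 + 3/5*1/7 + 2/5*4/7 = 11/35
d_1 = (P=16/35, Q=8/35, R=11/35)
  d_2[P] = 16/35*1/7 + 8/35*4/7 + 11/35*2/7 = 2/7
  d_2[Q] = 16/35*2/7 + 8/35*2/7 + 11/35*1/7 = 59/245
  d_2[R] = 16/35*4/7 + 8/35*1/7 + 11/35*4/7 = 116/245
d_2 = (P=2/7, Q=59/245, R=116/245)
  d_3[P] = 2/7*1/7 + 59/245*4/7 + 116/245*2/7 = 538/1715
  d_3[Q] = 2/7*2/7 + 59/245*2/7 + 116/245*1/7 = 374/1715
  d_3[R] = 2/7*4/7 + 59/245*1/7 + 116/245*4/7 = 803/1715
d_3 = (P=538/1715, Q=374/1715, R=803/1715)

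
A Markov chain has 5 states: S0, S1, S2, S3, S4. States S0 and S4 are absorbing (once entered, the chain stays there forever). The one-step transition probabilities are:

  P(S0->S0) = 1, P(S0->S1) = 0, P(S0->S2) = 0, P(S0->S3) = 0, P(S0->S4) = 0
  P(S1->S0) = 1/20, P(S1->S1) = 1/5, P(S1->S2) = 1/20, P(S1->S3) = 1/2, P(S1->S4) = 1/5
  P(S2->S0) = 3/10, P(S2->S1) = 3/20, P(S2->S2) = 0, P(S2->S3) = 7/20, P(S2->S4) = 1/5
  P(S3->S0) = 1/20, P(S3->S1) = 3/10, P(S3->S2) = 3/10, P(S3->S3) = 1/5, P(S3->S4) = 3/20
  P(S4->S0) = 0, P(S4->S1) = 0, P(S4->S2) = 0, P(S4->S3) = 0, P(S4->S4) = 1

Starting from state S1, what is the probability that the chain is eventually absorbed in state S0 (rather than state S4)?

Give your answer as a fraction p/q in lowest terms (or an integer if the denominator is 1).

Answer: 941/2978

Derivation:
Let a_i = P(absorbed in S0 | start in state i).
Boundary conditions: a_S0 = 1, a_S4 = 0.
For each transient state i, a_i = sum_j P(i->j) * a_j:
  a_S1 = 1/20*a_S0 + 1/5*a_S1 + 1/20*a_S2 + 1/2*a_S3 + 1/5*a_S4
  a_S2 = 3/10*a_S0 + 3/20*a_S1 + 0*a_S2 + 7/20*a_S3 + 1/5*a_S4
  a_S3 = 1/20*a_S0 + 3/10*a_S1 + 3/10*a_S2 + 1/5*a_S3 + 3/20*a_S4

Substituting a_S0 = 1 and a_S4 = 0, rearrange to (I - Q) a = r where r[i] = P(i -> S0):
  [4/5, -1/20, -1/2] . (a_S1, a_S2, a_S3) = 1/20
  [-3/20, 1, -7/20] . (a_S1, a_S2, a_S3) = 3/10
  [-3/10, -3/10, 4/5] . (a_S1, a_S2, a_S3) = 1/20

Solving yields:
  a_S1 = 941/2978
  a_S2 = 704/1489
  a_S3 = 1067/2978

Starting state is S1, so the absorption probability is a_S1 = 941/2978.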